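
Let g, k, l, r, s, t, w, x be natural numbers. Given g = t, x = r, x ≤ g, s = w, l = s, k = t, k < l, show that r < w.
x = r and x ≤ g, therefore r ≤ g. Since g = t, r ≤ t. k = t and k < l, so t < l. l = s, so t < s. Since s = w, t < w. Since r ≤ t, r < w.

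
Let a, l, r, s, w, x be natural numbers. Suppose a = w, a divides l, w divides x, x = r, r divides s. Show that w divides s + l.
x = r and w divides x, so w divides r. Since r divides s, w divides s. Because a = w and a divides l, w divides l. w divides s, so w divides s + l.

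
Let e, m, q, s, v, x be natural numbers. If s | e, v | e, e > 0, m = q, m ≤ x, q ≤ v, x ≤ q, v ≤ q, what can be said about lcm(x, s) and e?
lcm(x, s) ≤ e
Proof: v ≤ q and q ≤ v, therefore v = q. Because m = q and m ≤ x, q ≤ x. Since x ≤ q, q = x. Since v = q, v = x. v | e, so x | e. Since s | e, lcm(x, s) | e. e > 0, so lcm(x, s) ≤ e.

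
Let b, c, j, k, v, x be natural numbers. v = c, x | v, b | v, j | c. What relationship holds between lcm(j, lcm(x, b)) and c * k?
lcm(j, lcm(x, b)) | c * k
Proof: x | v and b | v, therefore lcm(x, b) | v. v = c, so lcm(x, b) | c. j | c, so lcm(j, lcm(x, b)) | c. Then lcm(j, lcm(x, b)) | c * k.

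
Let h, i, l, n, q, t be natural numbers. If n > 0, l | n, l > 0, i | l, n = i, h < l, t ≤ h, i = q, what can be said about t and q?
t < q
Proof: Because l | n and n > 0, l ≤ n. n = i, so l ≤ i. Because i | l and l > 0, i ≤ l. l ≤ i, so l = i. i = q, so l = q. Since t ≤ h and h < l, t < l. Since l = q, t < q.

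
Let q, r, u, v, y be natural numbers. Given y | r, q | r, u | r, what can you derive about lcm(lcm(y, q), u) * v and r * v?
lcm(lcm(y, q), u) * v | r * v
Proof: Since y | r and q | r, lcm(y, q) | r. u | r, so lcm(lcm(y, q), u) | r. Then lcm(lcm(y, q), u) * v | r * v.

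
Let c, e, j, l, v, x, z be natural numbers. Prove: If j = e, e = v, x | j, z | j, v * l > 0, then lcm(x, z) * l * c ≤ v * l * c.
j = e and e = v, so j = v. x | j and z | j, therefore lcm(x, z) | j. j = v, so lcm(x, z) | v. Then lcm(x, z) * l | v * l. Because v * l > 0, lcm(x, z) * l ≤ v * l. Then lcm(x, z) * l * c ≤ v * l * c.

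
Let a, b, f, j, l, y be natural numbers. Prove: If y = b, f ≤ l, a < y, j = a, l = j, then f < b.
l = j and j = a, thus l = a. f ≤ l, so f ≤ a. Because a < y, f < y. From y = b, f < b.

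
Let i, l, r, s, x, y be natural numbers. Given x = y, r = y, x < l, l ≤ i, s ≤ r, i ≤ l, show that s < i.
From r = y and s ≤ r, s ≤ y. From l ≤ i and i ≤ l, l = i. x = y and x < l, therefore y < l. l = i, so y < i. s ≤ y, so s < i.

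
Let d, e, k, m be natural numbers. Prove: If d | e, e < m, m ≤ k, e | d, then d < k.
Because e | d and d | e, e = d. e < m and m ≤ k, hence e < k. e = d, so d < k.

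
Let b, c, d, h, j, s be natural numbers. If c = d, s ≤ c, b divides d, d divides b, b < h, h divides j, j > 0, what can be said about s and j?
s < j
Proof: Because c = d and s ≤ c, s ≤ d. From b divides d and d divides b, b = d. Since b < h, d < h. s ≤ d, so s < h. h divides j and j > 0, therefore h ≤ j. s < h, so s < j.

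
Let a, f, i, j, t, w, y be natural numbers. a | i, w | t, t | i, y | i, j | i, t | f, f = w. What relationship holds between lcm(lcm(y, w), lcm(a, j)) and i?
lcm(lcm(y, w), lcm(a, j)) | i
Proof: f = w and t | f, so t | w. From w | t, t = w. t | i, so w | i. y | i, so lcm(y, w) | i. From a | i and j | i, lcm(a, j) | i. lcm(y, w) | i, so lcm(lcm(y, w), lcm(a, j)) | i.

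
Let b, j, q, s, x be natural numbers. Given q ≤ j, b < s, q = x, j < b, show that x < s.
j < b and b < s, therefore j < s. q ≤ j, so q < s. q = x, so x < s.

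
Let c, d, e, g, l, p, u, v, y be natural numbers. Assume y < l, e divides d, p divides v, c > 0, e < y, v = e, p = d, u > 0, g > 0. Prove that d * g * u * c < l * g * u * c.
Since v = e and p divides v, p divides e. Since p = d, d divides e. e divides d, so e = d. Since e < y and y < l, e < l. Since e = d, d < l. Since g > 0, by multiplying by a positive, d * g < l * g. Since u > 0, by multiplying by a positive, d * g * u < l * g * u. Since c > 0, by multiplying by a positive, d * g * u * c < l * g * u * c.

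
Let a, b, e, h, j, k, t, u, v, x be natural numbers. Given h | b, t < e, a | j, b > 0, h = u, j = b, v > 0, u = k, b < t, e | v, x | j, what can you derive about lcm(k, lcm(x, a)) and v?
lcm(k, lcm(x, a)) < v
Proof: h = u and u = k, hence h = k. h | b, so k | b. x | j and a | j, thus lcm(x, a) | j. Since j = b, lcm(x, a) | b. Since k | b, lcm(k, lcm(x, a)) | b. b > 0, so lcm(k, lcm(x, a)) ≤ b. b < t and t < e, thus b < e. Because e | v and v > 0, e ≤ v. Since b < e, b < v. Since lcm(k, lcm(x, a)) ≤ b, lcm(k, lcm(x, a)) < v.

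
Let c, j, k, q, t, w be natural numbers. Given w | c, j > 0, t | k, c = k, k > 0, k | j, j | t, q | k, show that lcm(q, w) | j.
k | j and j > 0, hence k ≤ j. j | t and t | k, so j | k. Because k > 0, j ≤ k. From k ≤ j, k = j. Because c = k and w | c, w | k. Since q | k, lcm(q, w) | k. Since k = j, lcm(q, w) | j.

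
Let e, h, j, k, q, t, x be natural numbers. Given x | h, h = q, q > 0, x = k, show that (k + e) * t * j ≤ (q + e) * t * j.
From h = q and x | h, x | q. Since q > 0, x ≤ q. x = k, so k ≤ q. Then k + e ≤ q + e. Then (k + e) * t ≤ (q + e) * t. Then (k + e) * t * j ≤ (q + e) * t * j.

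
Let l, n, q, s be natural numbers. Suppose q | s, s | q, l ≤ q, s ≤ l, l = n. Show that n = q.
Because s | q and q | s, s = q. Since s ≤ l, q ≤ l. Because l ≤ q, q = l. l = n, so q = n. Then n = q.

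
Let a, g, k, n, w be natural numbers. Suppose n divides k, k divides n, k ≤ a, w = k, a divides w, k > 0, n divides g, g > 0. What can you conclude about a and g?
a ≤ g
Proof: Because n divides k and k divides n, n = k. Because w = k and a divides w, a divides k. k > 0, so a ≤ k. Since k ≤ a, k = a. n = k, so n = a. Since n divides g and g > 0, n ≤ g. Because n = a, a ≤ g.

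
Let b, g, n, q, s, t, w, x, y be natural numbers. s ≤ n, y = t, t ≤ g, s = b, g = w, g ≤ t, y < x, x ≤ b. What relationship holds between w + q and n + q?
w + q < n + q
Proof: t ≤ g and g ≤ t, therefore t = g. Because y = t, y = g. g = w, so y = w. From y < x and x ≤ b, y < b. s = b and s ≤ n, therefore b ≤ n. Since y < b, y < n. Since y = w, w < n. Then w + q < n + q.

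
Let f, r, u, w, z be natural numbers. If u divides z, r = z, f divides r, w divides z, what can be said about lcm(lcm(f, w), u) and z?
lcm(lcm(f, w), u) divides z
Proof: r = z and f divides r, hence f divides z. Since w divides z, lcm(f, w) divides z. Since u divides z, lcm(lcm(f, w), u) divides z.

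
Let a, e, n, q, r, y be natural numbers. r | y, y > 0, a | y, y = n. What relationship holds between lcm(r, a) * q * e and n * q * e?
lcm(r, a) * q * e ≤ n * q * e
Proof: r | y and a | y, therefore lcm(r, a) | y. y > 0, so lcm(r, a) ≤ y. y = n, so lcm(r, a) ≤ n. Then lcm(r, a) * q ≤ n * q. Then lcm(r, a) * q * e ≤ n * q * e.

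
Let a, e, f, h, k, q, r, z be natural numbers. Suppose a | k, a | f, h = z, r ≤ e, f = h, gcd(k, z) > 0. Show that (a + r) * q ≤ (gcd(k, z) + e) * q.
f = h and h = z, so f = z. a | f, so a | z. a | k, so a | gcd(k, z). gcd(k, z) > 0, so a ≤ gcd(k, z). r ≤ e, so a + r ≤ gcd(k, z) + e. Then (a + r) * q ≤ (gcd(k, z) + e) * q.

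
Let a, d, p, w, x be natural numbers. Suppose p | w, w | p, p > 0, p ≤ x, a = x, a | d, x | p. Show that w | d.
Since x | p and p > 0, x ≤ p. From p ≤ x, x = p. Because a = x, a = p. p | w and w | p, thus p = w. a = p, so a = w. Since a | d, w | d.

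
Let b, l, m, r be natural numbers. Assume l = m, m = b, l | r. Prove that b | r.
Because l = m and m = b, l = b. Since l | r, b | r.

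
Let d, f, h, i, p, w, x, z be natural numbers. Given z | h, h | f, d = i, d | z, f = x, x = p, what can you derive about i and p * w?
i | p * w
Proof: f = x and x = p, so f = p. d | z and z | h, hence d | h. Since h | f, d | f. Because f = p, d | p. From d = i, i | p. Then i | p * w.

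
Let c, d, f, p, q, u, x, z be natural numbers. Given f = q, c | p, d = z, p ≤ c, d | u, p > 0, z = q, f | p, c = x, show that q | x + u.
From c | p and p > 0, c ≤ p. p ≤ c, so p = c. f | p, so f | c. c = x, so f | x. Since f = q, q | x. d = z and z = q, hence d = q. d | u, so q | u. q | x, so q | x + u.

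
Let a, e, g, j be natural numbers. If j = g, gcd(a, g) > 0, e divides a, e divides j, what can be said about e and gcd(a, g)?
e ≤ gcd(a, g)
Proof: j = g and e divides j, therefore e divides g. e divides a, so e divides gcd(a, g). Since gcd(a, g) > 0, e ≤ gcd(a, g).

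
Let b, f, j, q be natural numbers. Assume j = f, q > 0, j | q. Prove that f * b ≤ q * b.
j | q and q > 0, thus j ≤ q. Because j = f, f ≤ q. Then f * b ≤ q * b.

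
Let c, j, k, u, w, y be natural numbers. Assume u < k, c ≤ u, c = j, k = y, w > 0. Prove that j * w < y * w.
c = j and c ≤ u, therefore j ≤ u. u < k, so j < k. k = y, so j < y. Since w > 0, by multiplying by a positive, j * w < y * w.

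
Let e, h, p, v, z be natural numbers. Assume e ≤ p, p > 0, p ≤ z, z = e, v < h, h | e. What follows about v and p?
v < p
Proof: z = e and p ≤ z, hence p ≤ e. Since e ≤ p, e = p. h | e, so h | p. Since p > 0, h ≤ p. v < h, so v < p.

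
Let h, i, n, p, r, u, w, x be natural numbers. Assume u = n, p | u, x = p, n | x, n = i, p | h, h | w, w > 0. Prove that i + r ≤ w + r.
u = n and p | u, therefore p | n. Because x = p and n | x, n | p. Since p | n, p = n. Since n = i, p = i. p | h and h | w, so p | w. w > 0, so p ≤ w. Because p = i, i ≤ w. Then i + r ≤ w + r.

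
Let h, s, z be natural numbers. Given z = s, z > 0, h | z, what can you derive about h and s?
h ≤ s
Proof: h | z and z > 0, so h ≤ z. Since z = s, h ≤ s.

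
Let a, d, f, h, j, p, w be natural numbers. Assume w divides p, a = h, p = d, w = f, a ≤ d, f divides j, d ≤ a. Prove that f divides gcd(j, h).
Because d ≤ a and a ≤ d, d = a. a = h, so d = h. From p = d and w divides p, w divides d. w = f, so f divides d. d = h, so f divides h. Because f divides j, f divides gcd(j, h).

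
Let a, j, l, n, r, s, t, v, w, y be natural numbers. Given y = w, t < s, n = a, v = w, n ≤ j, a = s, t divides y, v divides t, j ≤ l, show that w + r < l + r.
y = w and t divides y, so t divides w. v = w and v divides t, hence w divides t. Since t divides w, t = w. n = a and a = s, hence n = s. n ≤ j and j ≤ l, therefore n ≤ l. n = s, so s ≤ l. t < s, so t < l. Because t = w, w < l. Then w + r < l + r.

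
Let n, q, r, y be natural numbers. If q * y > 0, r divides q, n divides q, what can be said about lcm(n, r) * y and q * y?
lcm(n, r) * y ≤ q * y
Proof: From n divides q and r divides q, lcm(n, r) divides q. Then lcm(n, r) * y divides q * y. Since q * y > 0, lcm(n, r) * y ≤ q * y.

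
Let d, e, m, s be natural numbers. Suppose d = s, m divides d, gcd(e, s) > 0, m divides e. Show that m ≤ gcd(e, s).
d = s and m divides d, thus m divides s. From m divides e, m divides gcd(e, s). Since gcd(e, s) > 0, m ≤ gcd(e, s).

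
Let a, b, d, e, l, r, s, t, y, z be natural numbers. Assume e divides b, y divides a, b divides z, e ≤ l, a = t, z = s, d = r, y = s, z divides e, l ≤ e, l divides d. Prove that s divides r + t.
Because l ≤ e and e ≤ l, l = e. Because e divides b and b divides z, e divides z. Since z divides e, e = z. l = e, so l = z. Since l divides d, z divides d. z = s, so s divides d. Since d = r, s divides r. y = s and y divides a, so s divides a. Since a = t, s divides t. s divides r, so s divides r + t.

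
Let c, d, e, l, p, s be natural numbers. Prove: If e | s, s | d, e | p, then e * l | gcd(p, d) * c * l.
e | s and s | d, thus e | d. Since e | p, e | gcd(p, d). Then e | gcd(p, d) * c. Then e * l | gcd(p, d) * c * l.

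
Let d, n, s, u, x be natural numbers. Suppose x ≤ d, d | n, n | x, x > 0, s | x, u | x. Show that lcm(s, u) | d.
d | n and n | x, thus d | x. x > 0, so d ≤ x. x ≤ d, so x = d. s | x and u | x, thus lcm(s, u) | x. x = d, so lcm(s, u) | d.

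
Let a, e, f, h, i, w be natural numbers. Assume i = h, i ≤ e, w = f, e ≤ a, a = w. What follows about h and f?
h ≤ f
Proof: i = h and i ≤ e, hence h ≤ e. Since a = w and w = f, a = f. Since e ≤ a, e ≤ f. h ≤ e, so h ≤ f.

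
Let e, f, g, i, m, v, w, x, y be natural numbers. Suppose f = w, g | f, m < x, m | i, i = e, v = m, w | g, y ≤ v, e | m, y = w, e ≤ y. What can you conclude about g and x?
g < x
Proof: Because i = e and m | i, m | e. e | m, so e = m. e ≤ y, so m ≤ y. Because v = m and y ≤ v, y ≤ m. Since m ≤ y, m = y. y = w, so m = w. From f = w and g | f, g | w. Since w | g, w = g. m = w, so m = g. m < x, so g < x.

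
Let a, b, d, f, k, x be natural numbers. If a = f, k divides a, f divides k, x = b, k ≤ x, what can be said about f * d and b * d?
f * d ≤ b * d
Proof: Since a = f and k divides a, k divides f. Since f divides k, k = f. x = b and k ≤ x, thus k ≤ b. Since k = f, f ≤ b. By multiplying by a non-negative, f * d ≤ b * d.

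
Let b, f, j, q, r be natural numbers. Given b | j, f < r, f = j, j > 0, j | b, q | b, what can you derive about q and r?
q < r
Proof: b | j and j | b, so b = j. q | b, so q | j. Since j > 0, q ≤ j. f = j and f < r, hence j < r. Since q ≤ j, q < r.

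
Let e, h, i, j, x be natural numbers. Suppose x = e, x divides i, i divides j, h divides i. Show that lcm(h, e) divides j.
Because x = e and x divides i, e divides i. Since h divides i, lcm(h, e) divides i. Since i divides j, lcm(h, e) divides j.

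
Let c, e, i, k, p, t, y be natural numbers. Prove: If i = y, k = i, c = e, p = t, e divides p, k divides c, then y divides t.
Since c = e and k divides c, k divides e. k = i, so i divides e. e divides p, so i divides p. Since p = t, i divides t. Since i = y, y divides t.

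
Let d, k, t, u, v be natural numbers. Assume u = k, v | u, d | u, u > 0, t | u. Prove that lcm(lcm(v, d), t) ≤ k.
Because v | u and d | u, lcm(v, d) | u. Since t | u, lcm(lcm(v, d), t) | u. u > 0, so lcm(lcm(v, d), t) ≤ u. Since u = k, lcm(lcm(v, d), t) ≤ k.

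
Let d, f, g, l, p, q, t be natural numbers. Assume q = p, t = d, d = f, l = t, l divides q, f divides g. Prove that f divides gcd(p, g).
t = d and d = f, therefore t = f. l = t and l divides q, therefore t divides q. From t = f, f divides q. q = p, so f divides p. f divides g, so f divides gcd(p, g).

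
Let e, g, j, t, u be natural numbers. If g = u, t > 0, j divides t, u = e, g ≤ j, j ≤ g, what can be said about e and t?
e ≤ t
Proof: j ≤ g and g ≤ j, therefore j = g. g = u, so j = u. Because j divides t, u divides t. Since t > 0, u ≤ t. Because u = e, e ≤ t.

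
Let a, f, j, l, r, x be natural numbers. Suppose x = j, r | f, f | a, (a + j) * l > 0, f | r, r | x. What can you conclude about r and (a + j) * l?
r ≤ (a + j) * l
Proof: f | r and r | f, hence f = r. From f | a, r | a. From x = j and r | x, r | j. Because r | a, r | a + j. Then r | (a + j) * l. Since (a + j) * l > 0, r ≤ (a + j) * l.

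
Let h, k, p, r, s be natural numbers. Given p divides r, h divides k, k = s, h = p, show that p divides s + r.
Because h = p and h divides k, p divides k. Since k = s, p divides s. p divides r, so p divides s + r.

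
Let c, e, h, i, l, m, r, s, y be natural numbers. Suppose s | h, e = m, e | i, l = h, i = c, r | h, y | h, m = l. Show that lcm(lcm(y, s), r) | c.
Since y | h and s | h, lcm(y, s) | h. From r | h, lcm(lcm(y, s), r) | h. m = l and l = h, so m = h. e = m and e | i, thus m | i. Since m = h, h | i. Since i = c, h | c. Since lcm(lcm(y, s), r) | h, lcm(lcm(y, s), r) | c.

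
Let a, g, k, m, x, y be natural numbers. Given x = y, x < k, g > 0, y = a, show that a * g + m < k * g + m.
Since x = y and y = a, x = a. Since x < k, a < k. Since g > 0, by multiplying by a positive, a * g < k * g. Then a * g + m < k * g + m.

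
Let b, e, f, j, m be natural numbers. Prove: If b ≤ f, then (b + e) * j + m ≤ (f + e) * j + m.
b ≤ f, hence b + e ≤ f + e. Then (b + e) * j ≤ (f + e) * j. Then (b + e) * j + m ≤ (f + e) * j + m.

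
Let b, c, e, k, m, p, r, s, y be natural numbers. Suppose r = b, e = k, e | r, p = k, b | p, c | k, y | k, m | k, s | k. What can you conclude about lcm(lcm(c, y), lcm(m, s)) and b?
lcm(lcm(c, y), lcm(m, s)) | b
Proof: e = k and e | r, hence k | r. Since r = b, k | b. p = k and b | p, thus b | k. k | b, so k = b. c | k and y | k, therefore lcm(c, y) | k. m | k and s | k, so lcm(m, s) | k. lcm(c, y) | k, so lcm(lcm(c, y), lcm(m, s)) | k. Since k = b, lcm(lcm(c, y), lcm(m, s)) | b.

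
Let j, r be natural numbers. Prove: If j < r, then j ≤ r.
j < r. By strict implies non-strict, j ≤ r.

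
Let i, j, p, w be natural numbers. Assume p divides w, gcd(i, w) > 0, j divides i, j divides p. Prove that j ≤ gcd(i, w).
j divides p and p divides w, so j divides w. j divides i, so j divides gcd(i, w). From gcd(i, w) > 0, j ≤ gcd(i, w).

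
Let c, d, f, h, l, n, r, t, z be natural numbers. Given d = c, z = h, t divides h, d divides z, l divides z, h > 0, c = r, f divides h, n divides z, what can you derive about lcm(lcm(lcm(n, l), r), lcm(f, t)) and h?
lcm(lcm(lcm(n, l), r), lcm(f, t)) ≤ h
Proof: Because n divides z and l divides z, lcm(n, l) divides z. d = c and c = r, therefore d = r. Since d divides z, r divides z. Since lcm(n, l) divides z, lcm(lcm(n, l), r) divides z. Since z = h, lcm(lcm(n, l), r) divides h. From f divides h and t divides h, lcm(f, t) divides h. lcm(lcm(n, l), r) divides h, so lcm(lcm(lcm(n, l), r), lcm(f, t)) divides h. h > 0, so lcm(lcm(lcm(n, l), r), lcm(f, t)) ≤ h.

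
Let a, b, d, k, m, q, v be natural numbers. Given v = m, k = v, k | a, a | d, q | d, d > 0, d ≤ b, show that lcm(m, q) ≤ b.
k = v and k | a, thus v | a. v = m, so m | a. From a | d, m | d. Since q | d, lcm(m, q) | d. d > 0, so lcm(m, q) ≤ d. Since d ≤ b, lcm(m, q) ≤ b.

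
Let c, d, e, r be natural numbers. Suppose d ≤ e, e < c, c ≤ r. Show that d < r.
Since d ≤ e and e < c, d < c. c ≤ r, so d < r.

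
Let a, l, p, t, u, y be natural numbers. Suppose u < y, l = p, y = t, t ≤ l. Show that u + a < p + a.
y = t and u < y, hence u < t. t ≤ l, so u < l. Because l = p, u < p. Then u + a < p + a.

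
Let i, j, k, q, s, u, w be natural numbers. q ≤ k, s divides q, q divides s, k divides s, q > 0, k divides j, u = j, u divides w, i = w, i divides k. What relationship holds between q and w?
q = w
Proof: s divides q and q divides s, thus s = q. Since k divides s, k divides q. q > 0, so k ≤ q. Since q ≤ k, q = k. u = j and u divides w, hence j divides w. k divides j, so k divides w. i = w and i divides k, so w divides k. k divides w, so k = w. q = k, so q = w.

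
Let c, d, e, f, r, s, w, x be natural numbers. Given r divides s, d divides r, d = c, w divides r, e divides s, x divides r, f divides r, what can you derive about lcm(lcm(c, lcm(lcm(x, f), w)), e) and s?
lcm(lcm(c, lcm(lcm(x, f), w)), e) divides s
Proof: Because d = c and d divides r, c divides r. Because x divides r and f divides r, lcm(x, f) divides r. w divides r, so lcm(lcm(x, f), w) divides r. Since c divides r, lcm(c, lcm(lcm(x, f), w)) divides r. r divides s, so lcm(c, lcm(lcm(x, f), w)) divides s. e divides s, so lcm(lcm(c, lcm(lcm(x, f), w)), e) divides s.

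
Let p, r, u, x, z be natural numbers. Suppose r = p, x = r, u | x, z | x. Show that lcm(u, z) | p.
Because x = r and r = p, x = p. Since u | x and z | x, lcm(u, z) | x. Since x = p, lcm(u, z) | p.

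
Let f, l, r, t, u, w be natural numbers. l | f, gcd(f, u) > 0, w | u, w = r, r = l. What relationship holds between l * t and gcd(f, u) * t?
l * t ≤ gcd(f, u) * t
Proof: From w = r and w | u, r | u. r = l, so l | u. l | f, so l | gcd(f, u). gcd(f, u) > 0, so l ≤ gcd(f, u). Then l * t ≤ gcd(f, u) * t.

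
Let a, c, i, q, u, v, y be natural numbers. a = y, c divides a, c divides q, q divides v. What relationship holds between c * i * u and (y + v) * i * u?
c * i * u divides (y + v) * i * u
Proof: a = y and c divides a, thus c divides y. Because c divides q and q divides v, c divides v. c divides y, so c divides y + v. Then c * i divides (y + v) * i. Then c * i * u divides (y + v) * i * u.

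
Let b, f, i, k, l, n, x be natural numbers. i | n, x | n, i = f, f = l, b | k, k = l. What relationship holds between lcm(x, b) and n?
lcm(x, b) | n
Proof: k = l and b | k, therefore b | l. i = f and i | n, hence f | n. f = l, so l | n. Since b | l, b | n. Since x | n, lcm(x, b) | n.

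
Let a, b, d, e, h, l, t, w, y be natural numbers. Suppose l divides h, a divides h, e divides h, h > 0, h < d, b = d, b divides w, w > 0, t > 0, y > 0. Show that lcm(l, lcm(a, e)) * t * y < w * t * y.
Since a divides h and e divides h, lcm(a, e) divides h. Since l divides h, lcm(l, lcm(a, e)) divides h. Because h > 0, lcm(l, lcm(a, e)) ≤ h. From h < d, lcm(l, lcm(a, e)) < d. From b = d and b divides w, d divides w. w > 0, so d ≤ w. lcm(l, lcm(a, e)) < d, so lcm(l, lcm(a, e)) < w. Since t > 0, by multiplying by a positive, lcm(l, lcm(a, e)) * t < w * t. Using y > 0 and multiplying by a positive, lcm(l, lcm(a, e)) * t * y < w * t * y.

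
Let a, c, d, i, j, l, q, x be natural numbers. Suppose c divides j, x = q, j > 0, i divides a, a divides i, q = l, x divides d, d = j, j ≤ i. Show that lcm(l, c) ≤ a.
x = q and x divides d, hence q divides d. q = l, so l divides d. d = j, so l divides j. c divides j, so lcm(l, c) divides j. j > 0, so lcm(l, c) ≤ j. i divides a and a divides i, so i = a. j ≤ i, so j ≤ a. lcm(l, c) ≤ j, so lcm(l, c) ≤ a.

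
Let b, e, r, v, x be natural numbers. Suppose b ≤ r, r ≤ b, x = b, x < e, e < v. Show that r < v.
b ≤ r and r ≤ b, thus b = r. x = b and x < e, so b < e. Since b = r, r < e. Since e < v, r < v.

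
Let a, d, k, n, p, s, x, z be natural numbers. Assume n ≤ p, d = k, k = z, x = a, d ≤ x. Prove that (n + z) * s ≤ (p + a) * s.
From d = k and k = z, d = z. x = a and d ≤ x, therefore d ≤ a. Since d = z, z ≤ a. From n ≤ p, n + z ≤ p + a. Then (n + z) * s ≤ (p + a) * s.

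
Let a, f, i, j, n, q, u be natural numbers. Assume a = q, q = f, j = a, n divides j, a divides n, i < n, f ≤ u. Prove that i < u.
a = q and q = f, thus a = f. j = a and n divides j, hence n divides a. a divides n, so n = a. Since i < n, i < a. a = f, so i < f. f ≤ u, so i < u.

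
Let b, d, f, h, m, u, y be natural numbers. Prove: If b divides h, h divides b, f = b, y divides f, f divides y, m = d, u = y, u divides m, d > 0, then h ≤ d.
Since b divides h and h divides b, b = h. y divides f and f divides y, thus y = f. u = y and u divides m, so y divides m. m = d, so y divides d. y = f, so f divides d. Since f = b, b divides d. d > 0, so b ≤ d. b = h, so h ≤ d.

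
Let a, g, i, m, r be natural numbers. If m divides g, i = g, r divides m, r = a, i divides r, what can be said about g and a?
g = a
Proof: i = g and i divides r, hence g divides r. r divides m and m divides g, hence r divides g. Since g divides r, g = r. From r = a, g = a.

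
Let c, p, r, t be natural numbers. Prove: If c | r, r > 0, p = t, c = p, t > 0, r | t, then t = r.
c = p and p = t, therefore c = t. Because c | r, t | r. Since r > 0, t ≤ r. Since r | t and t > 0, r ≤ t. t ≤ r, so t = r.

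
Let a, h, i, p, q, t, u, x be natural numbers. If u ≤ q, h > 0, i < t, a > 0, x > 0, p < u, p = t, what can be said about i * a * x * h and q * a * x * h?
i * a * x * h < q * a * x * h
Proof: Because p = t and p < u, t < u. Because i < t, i < u. u ≤ q, so i < q. Since a > 0, by multiplying by a positive, i * a < q * a. Since x > 0, by multiplying by a positive, i * a * x < q * a * x. From h > 0, by multiplying by a positive, i * a * x * h < q * a * x * h.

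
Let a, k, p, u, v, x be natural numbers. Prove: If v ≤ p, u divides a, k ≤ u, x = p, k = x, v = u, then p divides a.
v = u and v ≤ p, so u ≤ p. k = x and x = p, hence k = p. k ≤ u, so p ≤ u. Since u ≤ p, u = p. u divides a, so p divides a.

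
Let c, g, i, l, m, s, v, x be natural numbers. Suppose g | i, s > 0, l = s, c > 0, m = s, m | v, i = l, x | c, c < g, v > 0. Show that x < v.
x | c and c > 0, so x ≤ c. Since c < g, x < g. i = l and l = s, therefore i = s. From g | i, g | s. Since s > 0, g ≤ s. Because m = s and m | v, s | v. Since v > 0, s ≤ v. Since g ≤ s, g ≤ v. From x < g, x < v.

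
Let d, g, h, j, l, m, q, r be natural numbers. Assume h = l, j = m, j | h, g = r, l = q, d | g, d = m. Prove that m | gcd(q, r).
From h = l and l = q, h = q. j | h, so j | q. Since j = m, m | q. From d = m and d | g, m | g. g = r, so m | r. m | q, so m | gcd(q, r).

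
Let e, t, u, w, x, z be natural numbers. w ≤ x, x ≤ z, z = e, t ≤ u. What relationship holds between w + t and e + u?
w + t ≤ e + u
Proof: w ≤ x and x ≤ z, hence w ≤ z. Because z = e, w ≤ e. Since t ≤ u, w + t ≤ e + u.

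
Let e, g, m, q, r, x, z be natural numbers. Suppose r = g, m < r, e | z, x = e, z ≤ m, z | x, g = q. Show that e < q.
Because x = e and z | x, z | e. e | z, so z = e. From r = g and g = q, r = q. Since m < r, m < q. Since z ≤ m, z < q. Since z = e, e < q.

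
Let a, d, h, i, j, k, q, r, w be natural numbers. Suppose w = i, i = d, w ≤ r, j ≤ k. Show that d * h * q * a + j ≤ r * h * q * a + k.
w = i and i = d, thus w = d. From w ≤ r, d ≤ r. Then d * h ≤ r * h. Then d * h * q ≤ r * h * q. Then d * h * q * a ≤ r * h * q * a. j ≤ k, so d * h * q * a + j ≤ r * h * q * a + k.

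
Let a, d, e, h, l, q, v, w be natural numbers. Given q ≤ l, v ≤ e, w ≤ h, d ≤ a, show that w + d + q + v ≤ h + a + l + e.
Because d ≤ a and q ≤ l, d + q ≤ a + l. w ≤ h, so w + d + q ≤ h + a + l. Since v ≤ e, w + d + q + v ≤ h + a + l + e.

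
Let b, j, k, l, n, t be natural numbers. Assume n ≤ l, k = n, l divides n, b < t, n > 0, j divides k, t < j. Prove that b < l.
l divides n and n > 0, therefore l ≤ n. n ≤ l, so n = l. k = n and j divides k, thus j divides n. Since n > 0, j ≤ n. t < j, so t < n. b < t, so b < n. Since n = l, b < l.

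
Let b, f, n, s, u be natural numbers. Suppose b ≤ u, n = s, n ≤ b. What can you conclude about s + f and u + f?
s + f ≤ u + f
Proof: From n = s and n ≤ b, s ≤ b. Since b ≤ u, s ≤ u. Then s + f ≤ u + f.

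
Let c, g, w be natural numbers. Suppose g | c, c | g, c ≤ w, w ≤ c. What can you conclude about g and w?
g = w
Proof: w ≤ c and c ≤ w, so w = c. c | g and g | c, thus c = g. w = c, so w = g. Then g = w.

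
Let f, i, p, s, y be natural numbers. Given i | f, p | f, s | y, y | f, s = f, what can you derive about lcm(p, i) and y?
lcm(p, i) | y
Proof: s = f and s | y, thus f | y. Because y | f, f = y. p | f and i | f, so lcm(p, i) | f. f = y, so lcm(p, i) | y.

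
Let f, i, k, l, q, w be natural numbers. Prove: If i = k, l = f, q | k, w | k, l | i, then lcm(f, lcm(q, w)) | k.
Because i = k and l | i, l | k. Since l = f, f | k. q | k and w | k, therefore lcm(q, w) | k. Since f | k, lcm(f, lcm(q, w)) | k.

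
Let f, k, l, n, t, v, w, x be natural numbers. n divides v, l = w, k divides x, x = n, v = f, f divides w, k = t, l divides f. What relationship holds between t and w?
t divides w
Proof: l = w and l divides f, so w divides f. f divides w, so f = w. x = n and k divides x, thus k divides n. v = f and n divides v, thus n divides f. From k divides n, k divides f. Since k = t, t divides f. f = w, so t divides w.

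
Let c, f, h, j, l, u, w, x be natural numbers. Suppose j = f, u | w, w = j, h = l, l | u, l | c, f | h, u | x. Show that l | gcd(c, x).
From w = j and j = f, w = f. Since u | w, u | f. Since f | h, u | h. h = l, so u | l. Since l | u, u = l. Since u | x, l | x. l | c, so l | gcd(c, x).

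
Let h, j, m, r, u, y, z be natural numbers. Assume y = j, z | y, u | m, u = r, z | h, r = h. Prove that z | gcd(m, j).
u = r and u | m, thus r | m. Because r = h, h | m. z | h, so z | m. y = j and z | y, thus z | j. Since z | m, z | gcd(m, j).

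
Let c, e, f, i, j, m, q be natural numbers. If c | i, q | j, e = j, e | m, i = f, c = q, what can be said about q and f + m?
q | f + m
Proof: i = f and c | i, so c | f. Since c = q, q | f. From e = j and e | m, j | m. Since q | j, q | m. Since q | f, q | f + m.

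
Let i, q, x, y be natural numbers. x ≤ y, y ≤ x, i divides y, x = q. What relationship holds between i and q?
i divides q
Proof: y ≤ x and x ≤ y, therefore y = x. Since x = q, y = q. i divides y, so i divides q.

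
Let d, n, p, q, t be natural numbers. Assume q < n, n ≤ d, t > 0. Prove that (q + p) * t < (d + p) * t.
Since q < n and n ≤ d, q < d. Then q + p < d + p. Using t > 0 and multiplying by a positive, (q + p) * t < (d + p) * t.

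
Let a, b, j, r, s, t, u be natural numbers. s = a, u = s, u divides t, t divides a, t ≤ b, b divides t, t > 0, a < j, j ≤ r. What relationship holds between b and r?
b < r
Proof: u = s and u divides t, therefore s divides t. Since s = a, a divides t. t divides a, so a = t. From b divides t and t > 0, b ≤ t. t ≤ b, so t = b. Since a = t, a = b. a < j and j ≤ r, so a < r. Since a = b, b < r.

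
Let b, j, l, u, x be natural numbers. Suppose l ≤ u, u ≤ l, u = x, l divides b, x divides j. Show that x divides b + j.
l ≤ u and u ≤ l, thus l = u. From u = x, l = x. Since l divides b, x divides b. Since x divides j, x divides b + j.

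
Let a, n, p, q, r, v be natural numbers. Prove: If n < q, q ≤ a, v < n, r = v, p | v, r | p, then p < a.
r = v and r | p, thus v | p. p | v, so v = p. v < n, so p < n. Because n < q and q ≤ a, n < a. From p < n, p < a.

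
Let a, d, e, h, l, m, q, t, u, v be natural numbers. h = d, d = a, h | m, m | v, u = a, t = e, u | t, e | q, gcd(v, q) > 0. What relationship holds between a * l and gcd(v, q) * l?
a * l ≤ gcd(v, q) * l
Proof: h = d and d = a, hence h = a. Because h | m and m | v, h | v. h = a, so a | v. Because t = e and u | t, u | e. e | q, so u | q. Since u = a, a | q. a | v, so a | gcd(v, q). Since gcd(v, q) > 0, a ≤ gcd(v, q). Then a * l ≤ gcd(v, q) * l.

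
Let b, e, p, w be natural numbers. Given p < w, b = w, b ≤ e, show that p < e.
Since b = w and b ≤ e, w ≤ e. p < w, so p < e.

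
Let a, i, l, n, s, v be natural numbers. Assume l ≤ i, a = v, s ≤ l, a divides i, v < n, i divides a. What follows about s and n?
s < n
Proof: i divides a and a divides i, therefore i = a. a = v, so i = v. s ≤ l and l ≤ i, therefore s ≤ i. Since i = v, s ≤ v. v < n, so s < n.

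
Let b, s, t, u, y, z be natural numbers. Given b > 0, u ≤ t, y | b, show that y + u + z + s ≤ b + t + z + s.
y | b and b > 0, hence y ≤ b. Since u ≤ t, u + z ≤ t + z. Then u + z + s ≤ t + z + s. Since y ≤ b, y + u + z + s ≤ b + t + z + s.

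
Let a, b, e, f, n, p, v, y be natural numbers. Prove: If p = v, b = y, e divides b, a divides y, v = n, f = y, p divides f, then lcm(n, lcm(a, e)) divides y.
p = v and v = n, hence p = n. Because f = y and p divides f, p divides y. Since p = n, n divides y. Because b = y and e divides b, e divides y. Since a divides y, lcm(a, e) divides y. Because n divides y, lcm(n, lcm(a, e)) divides y.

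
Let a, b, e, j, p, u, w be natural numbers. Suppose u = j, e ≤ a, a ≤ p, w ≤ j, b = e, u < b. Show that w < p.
b = e and u < b, hence u < e. u = j, so j < e. w ≤ j, so w < e. e ≤ a and a ≤ p, hence e ≤ p. w < e, so w < p.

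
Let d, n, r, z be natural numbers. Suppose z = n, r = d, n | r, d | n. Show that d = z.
Because r = d and n | r, n | d. d | n, so n = d. Since z = n, z = d. Then d = z.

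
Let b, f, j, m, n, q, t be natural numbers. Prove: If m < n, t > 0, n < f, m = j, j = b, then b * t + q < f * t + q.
Since m = j and j = b, m = b. Because m < n and n < f, m < f. Since m = b, b < f. Since t > 0, by multiplying by a positive, b * t < f * t. Then b * t + q < f * t + q.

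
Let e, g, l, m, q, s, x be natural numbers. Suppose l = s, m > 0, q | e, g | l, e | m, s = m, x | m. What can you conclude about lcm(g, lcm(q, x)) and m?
lcm(g, lcm(q, x)) ≤ m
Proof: Since l = s and s = m, l = m. g | l, so g | m. Since q | e and e | m, q | m. Because x | m, lcm(q, x) | m. g | m, so lcm(g, lcm(q, x)) | m. m > 0, so lcm(g, lcm(q, x)) ≤ m.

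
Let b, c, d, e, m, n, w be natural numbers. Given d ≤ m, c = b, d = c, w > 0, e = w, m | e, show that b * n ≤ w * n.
d = c and c = b, so d = b. From e = w and m | e, m | w. Since w > 0, m ≤ w. d ≤ m, so d ≤ w. d = b, so b ≤ w. Then b * n ≤ w * n.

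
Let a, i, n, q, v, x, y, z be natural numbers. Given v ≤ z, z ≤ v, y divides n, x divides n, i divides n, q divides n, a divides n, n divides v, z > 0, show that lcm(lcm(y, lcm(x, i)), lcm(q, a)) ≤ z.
Since v ≤ z and z ≤ v, v = z. x divides n and i divides n, therefore lcm(x, i) divides n. y divides n, so lcm(y, lcm(x, i)) divides n. q divides n and a divides n, hence lcm(q, a) divides n. lcm(y, lcm(x, i)) divides n, so lcm(lcm(y, lcm(x, i)), lcm(q, a)) divides n. Since n divides v, lcm(lcm(y, lcm(x, i)), lcm(q, a)) divides v. v = z, so lcm(lcm(y, lcm(x, i)), lcm(q, a)) divides z. Since z > 0, lcm(lcm(y, lcm(x, i)), lcm(q, a)) ≤ z.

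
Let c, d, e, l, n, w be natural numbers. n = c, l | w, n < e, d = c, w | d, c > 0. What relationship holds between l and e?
l < e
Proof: d = c and w | d, therefore w | c. Since l | w, l | c. Because c > 0, l ≤ c. n = c and n < e, therefore c < e. l ≤ c, so l < e.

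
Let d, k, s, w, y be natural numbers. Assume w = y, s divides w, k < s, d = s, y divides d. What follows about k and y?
k < y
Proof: w = y and s divides w, so s divides y. d = s and y divides d, thus y divides s. s divides y, so s = y. k < s, so k < y.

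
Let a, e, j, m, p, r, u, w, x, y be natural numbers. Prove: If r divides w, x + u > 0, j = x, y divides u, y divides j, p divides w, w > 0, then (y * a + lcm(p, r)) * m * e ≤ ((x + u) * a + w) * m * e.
j = x and y divides j, thus y divides x. Since y divides u, y divides x + u. x + u > 0, so y ≤ x + u. By multiplying by a non-negative, y * a ≤ (x + u) * a. Since p divides w and r divides w, lcm(p, r) divides w. Since w > 0, lcm(p, r) ≤ w. Since y * a ≤ (x + u) * a, y * a + lcm(p, r) ≤ (x + u) * a + w. By multiplying by a non-negative, (y * a + lcm(p, r)) * m ≤ ((x + u) * a + w) * m. By multiplying by a non-negative, (y * a + lcm(p, r)) * m * e ≤ ((x + u) * a + w) * m * e.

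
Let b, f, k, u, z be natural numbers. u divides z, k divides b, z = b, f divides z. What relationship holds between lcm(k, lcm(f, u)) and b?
lcm(k, lcm(f, u)) divides b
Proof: f divides z and u divides z, thus lcm(f, u) divides z. Since z = b, lcm(f, u) divides b. k divides b, so lcm(k, lcm(f, u)) divides b.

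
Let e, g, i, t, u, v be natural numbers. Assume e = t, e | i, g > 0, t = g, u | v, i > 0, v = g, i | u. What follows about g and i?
g = i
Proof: e = t and t = g, thus e = g. e | i, so g | i. i > 0, so g ≤ i. i | u and u | v, thus i | v. Since v = g, i | g. g > 0, so i ≤ g. From g ≤ i, g = i.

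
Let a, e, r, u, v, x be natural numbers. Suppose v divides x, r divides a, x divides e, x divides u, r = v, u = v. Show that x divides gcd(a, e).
Since u = v and x divides u, x divides v. Since v divides x, v = x. Since r = v and r divides a, v divides a. Since v = x, x divides a. x divides e, so x divides gcd(a, e).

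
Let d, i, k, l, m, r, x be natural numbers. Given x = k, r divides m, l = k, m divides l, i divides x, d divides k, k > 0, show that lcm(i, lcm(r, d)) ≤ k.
x = k and i divides x, hence i divides k. Since l = k and m divides l, m divides k. Since r divides m, r divides k. Since d divides k, lcm(r, d) divides k. Since i divides k, lcm(i, lcm(r, d)) divides k. k > 0, so lcm(i, lcm(r, d)) ≤ k.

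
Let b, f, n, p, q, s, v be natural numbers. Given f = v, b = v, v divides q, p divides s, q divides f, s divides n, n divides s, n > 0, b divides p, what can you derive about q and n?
q ≤ n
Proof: s divides n and n divides s, hence s = n. f = v and q divides f, thus q divides v. From v divides q, v = q. From b = v and b divides p, v divides p. p divides s, so v divides s. Since v = q, q divides s. Since s = n, q divides n. From n > 0, q ≤ n.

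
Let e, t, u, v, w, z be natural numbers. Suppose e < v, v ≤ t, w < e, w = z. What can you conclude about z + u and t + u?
z + u < t + u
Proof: Since w < e and e < v, w < v. Since w = z, z < v. From v ≤ t, z < t. Then z + u < t + u.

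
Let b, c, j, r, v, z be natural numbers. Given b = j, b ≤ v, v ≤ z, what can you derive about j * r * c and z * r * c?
j * r * c ≤ z * r * c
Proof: b = j and b ≤ v, thus j ≤ v. Since v ≤ z, j ≤ z. Then j * r ≤ z * r. Then j * r * c ≤ z * r * c.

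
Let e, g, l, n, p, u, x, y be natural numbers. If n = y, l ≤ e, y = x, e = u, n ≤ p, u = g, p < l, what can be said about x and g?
x < g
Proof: Since n = y and y = x, n = x. n ≤ p and p < l, therefore n < l. Since n = x, x < l. e = u and l ≤ e, thus l ≤ u. From x < l, x < u. Since u = g, x < g.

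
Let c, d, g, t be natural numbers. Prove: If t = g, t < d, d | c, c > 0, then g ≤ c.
d | c and c > 0, hence d ≤ c. t < d, so t < c. Since t = g, g < c. Then g ≤ c.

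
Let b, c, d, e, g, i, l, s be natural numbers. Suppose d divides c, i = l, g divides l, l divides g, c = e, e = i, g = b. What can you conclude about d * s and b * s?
d * s divides b * s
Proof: From l divides g and g divides l, l = g. Since g = b, l = b. c = e and e = i, so c = i. Since i = l, c = l. d divides c, so d divides l. Since l = b, d divides b. Then d * s divides b * s.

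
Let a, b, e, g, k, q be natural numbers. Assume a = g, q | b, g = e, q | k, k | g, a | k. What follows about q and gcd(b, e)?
q | gcd(b, e)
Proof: From a = g and a | k, g | k. k | g, so k = g. Because g = e, k = e. Since q | k, q | e. q | b, so q | gcd(b, e).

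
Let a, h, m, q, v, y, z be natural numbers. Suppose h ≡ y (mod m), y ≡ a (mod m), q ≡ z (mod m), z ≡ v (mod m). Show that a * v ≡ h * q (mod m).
From h ≡ y (mod m) and y ≡ a (mod m), h ≡ a (mod m). Because q ≡ z (mod m) and z ≡ v (mod m), q ≡ v (mod m). Combined with h ≡ a (mod m), by multiplying congruences, h * q ≡ a * v (mod m). Then a * v ≡ h * q (mod m).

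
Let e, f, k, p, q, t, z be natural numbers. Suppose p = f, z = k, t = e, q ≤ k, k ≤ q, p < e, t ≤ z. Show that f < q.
k ≤ q and q ≤ k, therefore k = q. t = e and t ≤ z, therefore e ≤ z. Since z = k, e ≤ k. p < e, so p < k. p = f, so f < k. k = q, so f < q.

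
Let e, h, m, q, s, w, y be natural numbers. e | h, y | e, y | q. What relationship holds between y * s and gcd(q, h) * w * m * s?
y * s | gcd(q, h) * w * m * s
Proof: From y | e and e | h, y | h. Since y | q, y | gcd(q, h). Then y | gcd(q, h) * w. Then y | gcd(q, h) * w * m. Then y * s | gcd(q, h) * w * m * s.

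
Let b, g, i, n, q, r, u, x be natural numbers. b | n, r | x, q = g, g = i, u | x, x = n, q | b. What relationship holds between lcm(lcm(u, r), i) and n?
lcm(lcm(u, r), i) | n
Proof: u | x and r | x, hence lcm(u, r) | x. Since x = n, lcm(u, r) | n. Since q = g and g = i, q = i. Because q | b and b | n, q | n. q = i, so i | n. lcm(u, r) | n, so lcm(lcm(u, r), i) | n.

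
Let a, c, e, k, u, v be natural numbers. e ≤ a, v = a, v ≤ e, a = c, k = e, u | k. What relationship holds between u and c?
u | c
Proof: v = a and v ≤ e, hence a ≤ e. e ≤ a, so e = a. a = c, so e = c. k = e and u | k, hence u | e. e = c, so u | c.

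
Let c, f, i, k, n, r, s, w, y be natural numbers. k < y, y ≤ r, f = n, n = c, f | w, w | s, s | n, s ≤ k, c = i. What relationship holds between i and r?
i < r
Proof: Because n = c and c = i, n = i. f | w and w | s, so f | s. Since f = n, n | s. s | n, so s = n. s ≤ k and k < y, therefore s < y. Because y ≤ r, s < r. s = n, so n < r. n = i, so i < r.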